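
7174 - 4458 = 2716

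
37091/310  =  37091/310 = 119.65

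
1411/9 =156 + 7/9=156.78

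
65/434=65/434= 0.15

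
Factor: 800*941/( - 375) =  - 30112/15 =- 2^5*3^( -1)*5^( - 1)*941^1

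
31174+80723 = 111897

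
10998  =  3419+7579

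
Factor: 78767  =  13^1*73^1*83^1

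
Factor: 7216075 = 5^2*17^1 * 16979^1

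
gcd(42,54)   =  6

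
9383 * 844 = 7919252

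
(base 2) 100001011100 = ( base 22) 496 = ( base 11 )1676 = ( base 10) 2140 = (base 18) 6AG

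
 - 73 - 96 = -169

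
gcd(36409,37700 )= 1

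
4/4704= 1/1176 = 0.00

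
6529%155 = 19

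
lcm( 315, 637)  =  28665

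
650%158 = 18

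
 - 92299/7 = -92299/7 =- 13185.57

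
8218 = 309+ 7909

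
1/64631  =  1/64631= 0.00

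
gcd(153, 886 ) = 1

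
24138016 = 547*44128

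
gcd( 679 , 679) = 679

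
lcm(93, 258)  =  7998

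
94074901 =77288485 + 16786416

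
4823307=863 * 5589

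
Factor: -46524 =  - 2^2*3^1*3877^1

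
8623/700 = 8623/700 = 12.32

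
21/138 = 7/46 = 0.15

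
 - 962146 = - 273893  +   - 688253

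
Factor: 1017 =3^2*113^1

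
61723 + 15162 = 76885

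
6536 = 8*817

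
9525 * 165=1571625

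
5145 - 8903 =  - 3758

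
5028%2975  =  2053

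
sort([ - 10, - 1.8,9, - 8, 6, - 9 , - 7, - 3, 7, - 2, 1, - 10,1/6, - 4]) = [ - 10 , - 10, - 9, - 8,- 7,  -  4, - 3,  -  2 ,-1.8, 1/6 , 1, 6,7, 9]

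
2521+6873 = 9394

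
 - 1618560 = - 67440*24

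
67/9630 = 67/9630 = 0.01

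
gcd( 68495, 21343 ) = 7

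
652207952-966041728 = -313833776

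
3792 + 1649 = 5441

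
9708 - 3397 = 6311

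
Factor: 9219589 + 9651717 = 2^1*953^1*9901^1 = 18871306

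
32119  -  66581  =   - 34462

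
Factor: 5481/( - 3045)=-3^2* 5^(  -  1) = - 9/5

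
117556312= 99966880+17589432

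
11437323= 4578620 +6858703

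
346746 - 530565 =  - 183819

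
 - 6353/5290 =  - 2  +  4227/5290 = - 1.20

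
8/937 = 8/937=0.01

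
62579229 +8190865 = 70770094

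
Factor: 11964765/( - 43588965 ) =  - 797651/2905931 = - 7^( - 1)*521^1 * 1531^1*415133^ ( - 1 ) 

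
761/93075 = 761/93075  =  0.01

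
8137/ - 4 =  - 8137/4 = -2034.25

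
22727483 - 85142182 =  - 62414699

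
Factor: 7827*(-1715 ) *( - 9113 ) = 3^1*5^1*7^3*13^1*701^1*2609^1 = 122326578465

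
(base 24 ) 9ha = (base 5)134402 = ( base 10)5602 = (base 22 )bce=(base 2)1010111100010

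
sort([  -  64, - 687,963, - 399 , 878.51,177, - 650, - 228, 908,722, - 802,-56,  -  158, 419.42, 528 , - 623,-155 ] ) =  [ - 802,-687,  -  650, - 623,-399,-228, - 158, - 155, - 64, - 56,177,419.42,528, 722,878.51, 908 , 963] 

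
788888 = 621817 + 167071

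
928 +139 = 1067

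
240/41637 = 80/13879 = 0.01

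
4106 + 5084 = 9190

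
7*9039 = 63273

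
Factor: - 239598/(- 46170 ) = 493/95 =5^(-1 ) * 17^1 * 19^( - 1)*29^1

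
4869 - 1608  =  3261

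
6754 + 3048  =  9802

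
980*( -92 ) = - 90160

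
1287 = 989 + 298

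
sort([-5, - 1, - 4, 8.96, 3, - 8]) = [ - 8, - 5, - 4, - 1,3, 8.96 ]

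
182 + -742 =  - 560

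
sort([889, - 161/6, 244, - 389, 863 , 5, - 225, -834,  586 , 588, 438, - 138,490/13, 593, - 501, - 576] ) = [ - 834,-576, - 501, - 389, - 225 ,-138, - 161/6, 5,490/13, 244, 438, 586,588,593, 863, 889 ]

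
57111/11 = 57111/11 = 5191.91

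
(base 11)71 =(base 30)2i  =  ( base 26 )30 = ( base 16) 4E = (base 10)78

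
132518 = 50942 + 81576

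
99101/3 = 99101/3 =33033.67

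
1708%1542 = 166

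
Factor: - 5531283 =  - 3^2*73^1*8419^1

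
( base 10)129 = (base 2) 10000001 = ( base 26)4P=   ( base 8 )201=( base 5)1004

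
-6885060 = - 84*81965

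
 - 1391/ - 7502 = 1391/7502 =0.19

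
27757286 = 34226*811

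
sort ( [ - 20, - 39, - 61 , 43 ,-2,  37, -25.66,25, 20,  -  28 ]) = [ - 61, - 39, - 28 , - 25.66, - 20 ,-2,  20, 25, 37, 43 ]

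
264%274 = 264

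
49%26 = 23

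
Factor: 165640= 2^3*5^1* 41^1*101^1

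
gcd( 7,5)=1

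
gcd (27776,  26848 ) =32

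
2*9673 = 19346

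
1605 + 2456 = 4061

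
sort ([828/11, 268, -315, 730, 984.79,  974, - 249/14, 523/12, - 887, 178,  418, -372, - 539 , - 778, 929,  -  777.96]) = [-887,-778, - 777.96 , - 539, - 372, - 315, - 249/14,523/12,  828/11,178, 268, 418,  730, 929,974,984.79]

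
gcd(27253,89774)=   1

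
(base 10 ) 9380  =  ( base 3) 110212102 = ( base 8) 22244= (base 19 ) 16ID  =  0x24a4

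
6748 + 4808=11556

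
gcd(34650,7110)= 90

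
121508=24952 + 96556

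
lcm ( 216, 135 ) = 1080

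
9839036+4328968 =14168004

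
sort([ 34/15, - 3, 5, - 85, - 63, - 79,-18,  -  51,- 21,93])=[-85,-79, - 63  ,-51, - 21, - 18 , - 3,34/15,5,93 ]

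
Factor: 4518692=2^2 * 41^1*59^1 * 467^1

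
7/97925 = 7/97925 = 0.00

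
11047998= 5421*2038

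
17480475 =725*24111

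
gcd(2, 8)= 2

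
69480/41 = 1694 +26/41 = 1694.63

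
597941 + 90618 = 688559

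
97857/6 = 16309 + 1/2 = 16309.50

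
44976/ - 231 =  - 14992/77 = - 194.70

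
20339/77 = 264 + 1/7 = 264.14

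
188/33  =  5+23/33  =  5.70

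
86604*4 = 346416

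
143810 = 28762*5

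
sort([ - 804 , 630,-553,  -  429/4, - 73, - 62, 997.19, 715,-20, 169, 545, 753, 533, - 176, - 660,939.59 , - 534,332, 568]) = [ - 804,  -  660 , - 553, - 534, - 176, - 429/4,-73, - 62, - 20, 169,332,  533,545,568,  630,715, 753,939.59, 997.19 ] 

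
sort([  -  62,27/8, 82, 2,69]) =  [ - 62,2, 27/8, 69,82]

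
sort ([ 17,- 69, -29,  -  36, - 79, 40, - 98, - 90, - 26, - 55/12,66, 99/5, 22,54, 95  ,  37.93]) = [ - 98, - 90, - 79, - 69, - 36, - 29, - 26,-55/12,  17 , 99/5,22, 37.93,40,54, 66, 95]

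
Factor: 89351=199^1*449^1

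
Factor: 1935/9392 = 2^ ( - 4 )*3^2 * 5^1*43^1*587^(-1)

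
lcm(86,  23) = 1978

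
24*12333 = 295992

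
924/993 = 308/331  =  0.93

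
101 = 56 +45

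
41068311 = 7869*5219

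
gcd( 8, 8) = 8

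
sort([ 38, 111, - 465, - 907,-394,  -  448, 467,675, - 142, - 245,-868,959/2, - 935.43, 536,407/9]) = [ - 935.43, - 907 , - 868, - 465, - 448, - 394 , - 245, - 142, 38,407/9, 111  ,  467, 959/2,536,675]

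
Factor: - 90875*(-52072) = 4732043000  =  2^3*5^3*23^1* 283^1*727^1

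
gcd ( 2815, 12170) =5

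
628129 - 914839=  - 286710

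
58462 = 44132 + 14330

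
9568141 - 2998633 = 6569508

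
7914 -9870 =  - 1956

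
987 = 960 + 27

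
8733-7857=876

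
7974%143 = 109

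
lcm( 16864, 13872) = 860064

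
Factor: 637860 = 2^2*3^1 *5^1*10631^1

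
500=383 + 117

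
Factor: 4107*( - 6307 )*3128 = -2^3*3^1*7^1 * 17^2*23^1*37^2 * 53^1 = - 81024111672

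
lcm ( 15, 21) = 105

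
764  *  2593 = 1981052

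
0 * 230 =0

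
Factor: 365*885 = 3^1*5^2*59^1*73^1 = 323025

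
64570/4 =32285/2 = 16142.50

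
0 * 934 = 0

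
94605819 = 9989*9471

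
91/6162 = 7/474=0.01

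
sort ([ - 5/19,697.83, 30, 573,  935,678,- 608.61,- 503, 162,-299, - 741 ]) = [ - 741, - 608.61, - 503, - 299,-5/19, 30,162 , 573,678 , 697.83,935] 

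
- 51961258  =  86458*( - 601)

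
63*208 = 13104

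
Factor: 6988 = 2^2*1747^1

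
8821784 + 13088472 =21910256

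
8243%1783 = 1111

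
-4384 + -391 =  - 4775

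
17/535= 17/535 = 0.03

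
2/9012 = 1/4506 = 0.00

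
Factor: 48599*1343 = 17^1*23^1*79^1*2113^1=65268457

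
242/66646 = 121/33323=0.00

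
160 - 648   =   - 488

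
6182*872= 5390704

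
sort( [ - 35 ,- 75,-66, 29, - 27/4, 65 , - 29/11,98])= [ - 75 ,-66, - 35 , - 27/4, - 29/11, 29, 65 , 98]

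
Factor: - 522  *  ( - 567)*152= 2^4*3^6*7^1*19^1* 29^1 =44988048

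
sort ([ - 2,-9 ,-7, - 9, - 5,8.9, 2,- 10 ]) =[ - 10, - 9,-9, -7,-5,- 2,2, 8.9]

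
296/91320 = 37/11415 = 0.00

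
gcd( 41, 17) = 1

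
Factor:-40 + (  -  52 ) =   -  2^2*23^1= - 92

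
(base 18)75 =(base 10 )131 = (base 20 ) 6B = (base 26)51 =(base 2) 10000011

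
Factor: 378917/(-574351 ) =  - 7^2*11^1*19^(- 1)*43^( - 1)  =  -539/817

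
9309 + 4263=13572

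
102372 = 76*1347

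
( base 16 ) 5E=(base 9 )114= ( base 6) 234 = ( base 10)94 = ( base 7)163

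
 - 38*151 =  - 5738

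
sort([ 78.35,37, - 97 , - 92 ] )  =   [-97,  -  92, 37,78.35]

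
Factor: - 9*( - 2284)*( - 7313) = -150326028 = -  2^2 * 3^2*71^1*103^1 * 571^1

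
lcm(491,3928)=3928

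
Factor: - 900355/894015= - 3^(-2)*19867^( - 1 )*180071^1= - 180071/178803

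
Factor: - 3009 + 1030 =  - 1979 = - 1979^1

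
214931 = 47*4573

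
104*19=1976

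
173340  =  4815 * 36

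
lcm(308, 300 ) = 23100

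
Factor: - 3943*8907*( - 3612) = 2^2*3^2*7^1*43^1*2969^1*3943^1 = 126854527212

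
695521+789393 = 1484914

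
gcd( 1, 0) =1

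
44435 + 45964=90399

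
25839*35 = 904365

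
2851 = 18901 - 16050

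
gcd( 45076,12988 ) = 764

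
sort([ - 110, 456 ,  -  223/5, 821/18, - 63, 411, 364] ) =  [ - 110, - 63, - 223/5, 821/18,364, 411, 456] 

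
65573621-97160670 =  - 31587049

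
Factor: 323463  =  3^1 * 7^1 * 73^1*211^1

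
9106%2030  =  986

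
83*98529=8177907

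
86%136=86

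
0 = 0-0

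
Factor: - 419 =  - 419^1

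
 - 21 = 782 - 803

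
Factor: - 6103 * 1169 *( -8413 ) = 60021766091 = 7^1 * 17^1*47^1*167^1 * 179^1 *359^1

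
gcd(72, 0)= 72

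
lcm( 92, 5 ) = 460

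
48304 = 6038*8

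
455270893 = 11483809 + 443787084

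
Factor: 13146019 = 29^1*453311^1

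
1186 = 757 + 429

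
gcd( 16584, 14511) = 2073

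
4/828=1/207= 0.00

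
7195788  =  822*8754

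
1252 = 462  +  790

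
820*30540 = 25042800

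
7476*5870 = 43884120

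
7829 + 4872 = 12701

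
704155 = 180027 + 524128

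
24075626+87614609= 111690235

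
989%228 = 77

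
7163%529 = 286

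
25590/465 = 55 +1/31=55.03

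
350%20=10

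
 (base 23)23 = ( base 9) 54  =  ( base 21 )27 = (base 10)49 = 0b110001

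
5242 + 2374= 7616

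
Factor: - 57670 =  - 2^1*5^1 * 73^1*79^1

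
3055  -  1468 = 1587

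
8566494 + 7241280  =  15807774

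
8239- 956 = 7283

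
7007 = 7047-40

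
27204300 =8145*3340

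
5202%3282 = 1920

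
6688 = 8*836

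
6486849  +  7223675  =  13710524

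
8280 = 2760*3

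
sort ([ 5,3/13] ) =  [ 3/13 , 5 ] 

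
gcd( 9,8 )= 1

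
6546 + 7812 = 14358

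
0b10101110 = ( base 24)76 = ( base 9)213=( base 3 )20110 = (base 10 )174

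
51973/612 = 84 + 565/612= 84.92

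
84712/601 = 140 + 572/601 = 140.95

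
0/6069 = 0  =  0.00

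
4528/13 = 4528/13 = 348.31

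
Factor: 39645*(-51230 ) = -2^1*3^2*5^2*47^1*109^1*881^1 = -  2031013350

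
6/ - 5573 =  - 6/5573 = - 0.00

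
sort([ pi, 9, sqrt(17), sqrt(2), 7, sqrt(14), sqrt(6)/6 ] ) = [sqrt( 6) /6, sqrt (2),  pi, sqrt( 14),sqrt( 17), 7, 9] 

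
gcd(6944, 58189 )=1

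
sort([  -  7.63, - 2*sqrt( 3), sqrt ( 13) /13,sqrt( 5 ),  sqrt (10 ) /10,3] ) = [ - 7.63,-2*sqrt( 3), sqrt ( 13)/13,sqrt(10)/10,  sqrt( 5 ),3 ] 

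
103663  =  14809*7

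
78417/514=78417/514 = 152.56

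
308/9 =34+2/9 = 34.22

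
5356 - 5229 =127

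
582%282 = 18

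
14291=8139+6152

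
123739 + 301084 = 424823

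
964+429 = 1393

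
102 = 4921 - 4819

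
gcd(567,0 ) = 567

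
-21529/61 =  - 21529/61 = -352.93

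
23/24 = 23/24 = 0.96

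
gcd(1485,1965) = 15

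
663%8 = 7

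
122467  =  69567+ 52900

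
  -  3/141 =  - 1 + 46/47 = - 0.02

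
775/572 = 1 + 203/572 = 1.35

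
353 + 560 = 913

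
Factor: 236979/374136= 2^( - 3 )*3^2*7^ ( - 1 )*17^( - 1 )*67^1 = 603/952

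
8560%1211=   83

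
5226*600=3135600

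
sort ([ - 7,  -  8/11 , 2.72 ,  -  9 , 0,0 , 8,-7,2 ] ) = [ - 9,  -  7, - 7,-8/11,0, 0,  2, 2.72, 8]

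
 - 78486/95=-78486/95= - 826.17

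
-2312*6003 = -13878936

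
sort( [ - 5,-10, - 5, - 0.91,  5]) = [ - 10, - 5,-5, - 0.91, 5 ]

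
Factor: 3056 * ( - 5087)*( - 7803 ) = 121304439216= 2^4* 3^3*17^2*191^1*5087^1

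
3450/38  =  90 + 15/19= 90.79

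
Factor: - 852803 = - 7^1*29^1*4201^1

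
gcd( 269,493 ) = 1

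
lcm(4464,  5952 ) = 17856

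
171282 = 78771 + 92511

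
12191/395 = 12191/395 = 30.86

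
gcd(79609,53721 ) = 1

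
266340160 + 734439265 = 1000779425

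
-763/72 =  - 763/72 = -  10.60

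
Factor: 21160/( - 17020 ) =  - 46/37 = - 2^1*23^1 * 37^(- 1 ) 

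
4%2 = 0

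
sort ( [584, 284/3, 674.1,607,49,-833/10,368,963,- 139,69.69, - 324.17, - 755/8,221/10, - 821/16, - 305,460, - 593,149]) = [ - 593,  -  324.17 , - 305, - 139, - 755/8, - 833/10,-821/16,221/10,  49, 69.69,284/3  ,  149,368,460,  584, 607,674.1,963 ] 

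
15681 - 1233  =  14448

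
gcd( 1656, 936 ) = 72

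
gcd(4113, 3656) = 457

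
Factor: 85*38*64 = 2^7*5^1*17^1*19^1=206720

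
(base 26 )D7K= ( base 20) 129A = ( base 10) 8990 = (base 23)gmk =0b10001100011110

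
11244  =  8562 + 2682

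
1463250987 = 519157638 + 944093349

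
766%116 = 70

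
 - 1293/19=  - 1293/19  =  -68.05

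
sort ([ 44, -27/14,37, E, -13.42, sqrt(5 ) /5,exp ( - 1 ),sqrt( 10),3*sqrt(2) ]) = [ - 13.42, - 27/14,exp( -1 ), sqrt(5) /5,  E,sqrt(10), 3*sqrt( 2 ), 37 , 44]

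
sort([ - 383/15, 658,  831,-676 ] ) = [ - 676, - 383/15,  658,831] 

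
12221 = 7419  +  4802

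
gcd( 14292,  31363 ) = 397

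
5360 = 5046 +314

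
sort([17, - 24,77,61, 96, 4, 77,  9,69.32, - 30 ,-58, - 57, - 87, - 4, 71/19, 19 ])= [-87, - 58, - 57, - 30, - 24, - 4 , 71/19 , 4,9,17,19,61 , 69.32,77,77 , 96] 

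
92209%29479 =3772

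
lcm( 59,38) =2242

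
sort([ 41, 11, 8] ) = [ 8,11,  41] 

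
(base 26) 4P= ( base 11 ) 108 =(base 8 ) 201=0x81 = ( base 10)129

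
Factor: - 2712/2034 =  - 2^2*3^(-1 ) = - 4/3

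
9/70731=1/7859 = 0.00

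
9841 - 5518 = 4323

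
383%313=70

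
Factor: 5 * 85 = 425 = 5^2*17^1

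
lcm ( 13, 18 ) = 234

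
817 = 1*817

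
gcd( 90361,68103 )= 1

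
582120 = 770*756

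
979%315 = 34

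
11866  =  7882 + 3984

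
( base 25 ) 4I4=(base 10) 2954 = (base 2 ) 101110001010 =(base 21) 6EE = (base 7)11420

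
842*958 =806636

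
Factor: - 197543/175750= - 281/250  =  - 2^( - 1)*5^( - 3)*281^1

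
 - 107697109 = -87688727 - 20008382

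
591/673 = 591/673 = 0.88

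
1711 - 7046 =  - 5335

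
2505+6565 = 9070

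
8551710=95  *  90018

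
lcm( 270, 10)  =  270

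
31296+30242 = 61538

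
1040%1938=1040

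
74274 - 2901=71373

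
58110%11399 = 1115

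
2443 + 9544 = 11987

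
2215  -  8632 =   -  6417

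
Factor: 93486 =2^1*3^1* 15581^1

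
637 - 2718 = - 2081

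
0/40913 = 0= 0.00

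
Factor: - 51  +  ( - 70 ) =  - 121 = -  11^2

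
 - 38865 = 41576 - 80441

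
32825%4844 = 3761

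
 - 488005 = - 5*97601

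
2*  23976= 47952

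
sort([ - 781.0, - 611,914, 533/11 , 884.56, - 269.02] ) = [ - 781.0, - 611,-269.02,533/11, 884.56, 914]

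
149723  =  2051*73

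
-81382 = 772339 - 853721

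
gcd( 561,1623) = 3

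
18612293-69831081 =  - 51218788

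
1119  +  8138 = 9257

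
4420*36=159120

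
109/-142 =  - 1 + 33/142 = - 0.77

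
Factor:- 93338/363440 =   -  113/440 = - 2^ (-3 )*5^( - 1 )*11^(-1)*113^1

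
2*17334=34668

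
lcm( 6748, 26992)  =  26992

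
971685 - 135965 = 835720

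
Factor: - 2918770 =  -2^1*5^1*291877^1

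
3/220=3/220   =  0.01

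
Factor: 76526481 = 3^1*47^1*59^1  *9199^1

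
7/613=7/613 = 0.01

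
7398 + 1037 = 8435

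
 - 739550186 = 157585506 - 897135692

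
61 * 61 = 3721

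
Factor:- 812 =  - 2^2*7^1*29^1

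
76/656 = 19/164 = 0.12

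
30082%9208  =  2458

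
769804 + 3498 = 773302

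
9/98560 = 9/98560 = 0.00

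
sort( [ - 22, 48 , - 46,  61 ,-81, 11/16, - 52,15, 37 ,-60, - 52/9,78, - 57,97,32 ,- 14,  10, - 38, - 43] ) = [ - 81,-60,  -  57, - 52,-46, - 43, - 38,-22, - 14, - 52/9,11/16 , 10,15  ,  32,37, 48,61, 78,97]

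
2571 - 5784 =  - 3213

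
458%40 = 18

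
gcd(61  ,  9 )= 1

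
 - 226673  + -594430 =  - 821103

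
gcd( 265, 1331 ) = 1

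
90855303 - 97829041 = -6973738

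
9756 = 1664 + 8092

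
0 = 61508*0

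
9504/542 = 17 + 145/271 = 17.54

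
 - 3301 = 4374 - 7675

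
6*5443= 32658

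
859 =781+78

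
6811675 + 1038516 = 7850191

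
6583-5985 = 598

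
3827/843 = 3827/843 = 4.54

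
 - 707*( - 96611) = 68303977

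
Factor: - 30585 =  - 3^1 *5^1*2039^1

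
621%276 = 69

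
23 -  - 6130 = 6153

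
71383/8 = 71383/8 = 8922.88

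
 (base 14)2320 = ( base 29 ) 77e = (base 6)44132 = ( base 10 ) 6104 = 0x17D8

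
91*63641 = 5791331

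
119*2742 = 326298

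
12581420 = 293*42940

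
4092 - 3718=374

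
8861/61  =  145 + 16/61 = 145.26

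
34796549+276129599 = 310926148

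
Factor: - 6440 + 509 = - 5931 = - 3^2*659^1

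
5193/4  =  1298 + 1/4 = 1298.25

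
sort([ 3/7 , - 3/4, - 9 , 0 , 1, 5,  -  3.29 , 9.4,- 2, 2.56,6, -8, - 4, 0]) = [ - 9,-8,- 4,-3.29,  -  2,-3/4,0,0,3/7, 1, 2.56,5, 6,9.4 ]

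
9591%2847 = 1050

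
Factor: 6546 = 2^1*3^1*1091^1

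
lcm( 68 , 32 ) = 544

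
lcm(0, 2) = 0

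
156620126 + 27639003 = 184259129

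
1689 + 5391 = 7080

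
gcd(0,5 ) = 5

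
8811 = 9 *979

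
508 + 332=840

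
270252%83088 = 20988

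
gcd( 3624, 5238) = 6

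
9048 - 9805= -757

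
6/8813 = 6/8813 = 0.00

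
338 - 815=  - 477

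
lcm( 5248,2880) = 236160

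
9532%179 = 45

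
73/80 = 73/80 =0.91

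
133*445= 59185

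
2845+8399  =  11244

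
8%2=0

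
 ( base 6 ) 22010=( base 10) 3030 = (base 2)101111010110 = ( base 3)11011020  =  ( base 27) 446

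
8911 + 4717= 13628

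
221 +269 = 490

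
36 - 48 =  - 12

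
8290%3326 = 1638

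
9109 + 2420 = 11529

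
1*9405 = 9405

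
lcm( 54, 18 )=54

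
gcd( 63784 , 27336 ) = 9112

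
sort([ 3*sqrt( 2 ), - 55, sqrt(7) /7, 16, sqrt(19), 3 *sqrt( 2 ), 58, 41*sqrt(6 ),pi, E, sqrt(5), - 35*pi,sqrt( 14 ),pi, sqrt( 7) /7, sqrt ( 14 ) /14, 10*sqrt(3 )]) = [ - 35*pi, - 55, sqrt(14)/14, sqrt(7) /7, sqrt(7 ) /7, sqrt(5 ),E,pi, pi, sqrt( 14 )  ,  3*sqrt(2 ),  3*sqrt( 2 ),sqrt(19),  16, 10*sqrt( 3),58,  41*sqrt(6 ) ] 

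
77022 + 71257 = 148279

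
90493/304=90493/304 = 297.67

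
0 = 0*666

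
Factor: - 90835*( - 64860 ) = 2^2*3^1 * 5^2*23^1*37^1*47^1*491^1 = 5891558100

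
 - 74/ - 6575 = 74/6575  =  0.01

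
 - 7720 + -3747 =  -11467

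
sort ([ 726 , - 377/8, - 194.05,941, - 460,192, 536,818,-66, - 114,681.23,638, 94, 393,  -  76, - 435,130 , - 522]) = [-522, - 460, - 435, - 194.05, - 114 , - 76, - 66, - 377/8,94, 130 , 192, 393 , 536,638,681.23,726,818, 941]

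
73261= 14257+59004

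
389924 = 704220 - 314296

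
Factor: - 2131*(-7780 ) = 2^2*5^1*389^1 * 2131^1 = 16579180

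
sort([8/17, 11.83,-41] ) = [ - 41, 8/17, 11.83 ] 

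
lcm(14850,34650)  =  103950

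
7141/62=7141/62 = 115.18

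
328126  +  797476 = 1125602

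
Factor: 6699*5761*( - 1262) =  - 2^1 * 3^1*7^2 * 11^1*29^1*631^1*823^1 = - 48704289018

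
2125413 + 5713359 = 7838772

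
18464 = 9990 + 8474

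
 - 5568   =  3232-8800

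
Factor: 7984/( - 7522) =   -  2^3*499^1*3761^ (-1) = - 3992/3761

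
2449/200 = 12 + 49/200= 12.24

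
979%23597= 979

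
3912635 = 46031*85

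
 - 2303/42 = - 55 + 1/6 =- 54.83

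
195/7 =195/7 = 27.86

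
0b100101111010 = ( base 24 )452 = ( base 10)2426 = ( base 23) 4db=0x97a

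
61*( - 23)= - 1403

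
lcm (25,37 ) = 925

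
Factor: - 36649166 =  - 2^1*23^1 *37^1* 61^1 * 353^1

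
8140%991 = 212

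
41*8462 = 346942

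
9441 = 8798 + 643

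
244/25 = 244/25 = 9.76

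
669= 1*669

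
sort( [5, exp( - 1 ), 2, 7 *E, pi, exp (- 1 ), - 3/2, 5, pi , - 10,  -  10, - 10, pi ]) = [ - 10,-10, - 10, - 3/2, exp( - 1 ),  exp(  -  1 ),2,pi, pi, pi,5,5,7*E ]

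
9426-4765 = 4661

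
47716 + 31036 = 78752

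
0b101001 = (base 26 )1F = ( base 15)2b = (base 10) 41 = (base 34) 17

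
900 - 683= 217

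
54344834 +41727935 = 96072769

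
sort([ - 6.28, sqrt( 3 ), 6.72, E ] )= [ - 6.28,sqrt( 3),  E, 6.72]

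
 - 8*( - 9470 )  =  75760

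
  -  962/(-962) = 1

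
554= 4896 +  - 4342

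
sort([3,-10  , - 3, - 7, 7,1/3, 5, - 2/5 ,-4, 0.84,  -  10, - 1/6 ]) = [ - 10 ,-10, - 7, - 4, - 3, - 2/5,-1/6, 1/3, 0.84, 3, 5, 7 ] 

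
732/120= 61/10 = 6.10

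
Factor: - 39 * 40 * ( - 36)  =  56160  =  2^5 * 3^3*5^1*13^1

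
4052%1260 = 272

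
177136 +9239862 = 9416998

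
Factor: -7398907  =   - 619^1*11953^1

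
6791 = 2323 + 4468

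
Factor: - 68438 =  - 2^1 * 19^1 * 1801^1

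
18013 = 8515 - -9498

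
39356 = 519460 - 480104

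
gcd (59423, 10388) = 7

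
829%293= 243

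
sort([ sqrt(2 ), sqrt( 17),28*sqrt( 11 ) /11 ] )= [ sqrt( 2), sqrt (17 ) , 28*sqrt ( 11 ) /11 ] 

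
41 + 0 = 41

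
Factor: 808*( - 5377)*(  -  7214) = 2^4*19^1 * 101^1*283^1 * 3607^1 = 31342059824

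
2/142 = 1/71= 0.01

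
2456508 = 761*3228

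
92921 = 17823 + 75098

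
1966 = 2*983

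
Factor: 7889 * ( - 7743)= - 3^1*7^3*23^1 * 29^1*89^1 = -61084527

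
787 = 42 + 745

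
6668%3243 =182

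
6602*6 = 39612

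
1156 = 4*289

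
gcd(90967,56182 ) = 1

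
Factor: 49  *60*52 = 2^4* 3^1* 5^1*7^2*13^1 =152880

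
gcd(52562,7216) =82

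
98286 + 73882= 172168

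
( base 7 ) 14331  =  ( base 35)37M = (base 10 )3942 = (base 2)111101100110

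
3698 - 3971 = - 273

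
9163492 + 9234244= 18397736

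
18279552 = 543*33664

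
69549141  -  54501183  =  15047958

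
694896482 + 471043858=1165940340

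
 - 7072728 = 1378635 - 8451363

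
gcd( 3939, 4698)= 3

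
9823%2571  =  2110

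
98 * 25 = 2450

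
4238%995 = 258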